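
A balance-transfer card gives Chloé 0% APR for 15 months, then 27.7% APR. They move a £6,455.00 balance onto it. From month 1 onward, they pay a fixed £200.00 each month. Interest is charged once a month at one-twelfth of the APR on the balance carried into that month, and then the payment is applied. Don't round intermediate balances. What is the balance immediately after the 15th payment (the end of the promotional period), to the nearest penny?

Promo months 1–15 at r₀ = 0%/12 = 0; months 16+ at r₁ = 27.7%/12 = 0.0230833.
After month 15 (no interest yet): B = £6,455.00 − 15·£200.00 = £3,455.00.

£3,455.00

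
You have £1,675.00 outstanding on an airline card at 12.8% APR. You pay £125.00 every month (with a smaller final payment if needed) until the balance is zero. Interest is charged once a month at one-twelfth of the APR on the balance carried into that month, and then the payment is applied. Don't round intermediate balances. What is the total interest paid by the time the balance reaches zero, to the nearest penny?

Monthly rate r = 12.8%/12 = 1.06667% = 0.0106667.
Payoff takes n = ⌈−ln(1 − rB₀/P)/ln(1+r)⌉ = ⌈14.537⌉ = 15 payments; the last is £67.28.
Total paid = 14·£125.00 + £67.28 = £1,817.28.
Total interest = total paid − principal = £1,817.28 − £1,675.00 = £142.28.

£142.28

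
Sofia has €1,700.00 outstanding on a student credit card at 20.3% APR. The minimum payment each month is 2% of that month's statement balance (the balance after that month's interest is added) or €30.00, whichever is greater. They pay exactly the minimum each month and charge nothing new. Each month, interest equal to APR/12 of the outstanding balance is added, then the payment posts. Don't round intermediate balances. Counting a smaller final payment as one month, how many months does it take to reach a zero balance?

148 months

Monthly rate r = 20.3%/12 = 1.69167% = 0.0169167.
While 2% of the post-interest balance exceeds €30.00, each month B ← (B·(1+r))·(1 − 0.02), i.e. B shrinks by the factor (1+r)·0.98 = 0.99658.
This holds for months 1–42. Entering month 43 the balance is €1,472.07; 2% of the post-interest balance is now below €30.00, so the flat €30.00 minimum applies from here.
From month 43 a fixed €30.00 at rate r clears €1,472.07 in 106 more payments. Total: 42 + 106 = 148 months.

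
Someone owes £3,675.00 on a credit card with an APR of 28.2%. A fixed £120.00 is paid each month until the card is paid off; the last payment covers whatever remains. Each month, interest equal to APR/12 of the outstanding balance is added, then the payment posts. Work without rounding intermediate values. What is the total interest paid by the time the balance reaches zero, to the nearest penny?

Monthly rate r = 28.2%/12 = 2.35% = 0.0235.
Payoff takes n = ⌈−ln(1 − rB₀/P)/ln(1+r)⌉ = ⌈54.755⌉ = 55 payments; the last is £90.83.
Total paid = 54·£120.00 + £90.83 = £6,570.83.
Total interest = total paid − principal = £6,570.83 − £3,675.00 = £2,895.83.

£2,895.83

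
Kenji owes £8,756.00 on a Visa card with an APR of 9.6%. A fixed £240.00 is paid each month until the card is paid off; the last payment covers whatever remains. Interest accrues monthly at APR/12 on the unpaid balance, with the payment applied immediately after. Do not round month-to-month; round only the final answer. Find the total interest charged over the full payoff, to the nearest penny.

£1,639.25

Monthly rate r = 9.6%/12 = 0.8% = 0.008.
Payoff takes n = ⌈−ln(1 − rB₀/P)/ln(1+r)⌉ = ⌈43.313⌉ = 44 payments; the last is £75.25.
Total paid = 43·£240.00 + £75.25 = £10,395.25.
Total interest = total paid − principal = £10,395.25 − £8,756.00 = £1,639.25.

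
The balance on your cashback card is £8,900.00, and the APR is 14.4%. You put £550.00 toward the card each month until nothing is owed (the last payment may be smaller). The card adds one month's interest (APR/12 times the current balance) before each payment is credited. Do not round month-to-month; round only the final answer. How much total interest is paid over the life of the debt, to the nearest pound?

£1,055

Monthly rate r = 14.4%/12 = 1.2% = 0.012.
Payoff takes n = ⌈−ln(1 − rB₀/P)/ln(1+r)⌉ = ⌈18.099⌉ = 19 payments; the last is £54.83.
Total paid = 18·£550.00 + £54.83 = £9,954.83.
Total interest = total paid − principal = £9,954.83 − £8,900.00 = £1,054.83.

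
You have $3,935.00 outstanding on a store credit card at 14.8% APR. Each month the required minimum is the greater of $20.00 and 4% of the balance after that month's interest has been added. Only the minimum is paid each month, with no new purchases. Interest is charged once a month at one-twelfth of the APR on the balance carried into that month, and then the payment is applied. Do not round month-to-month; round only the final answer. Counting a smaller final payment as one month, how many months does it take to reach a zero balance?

Monthly rate r = 14.8%/12 = 1.23333% = 0.0123333.
While 4% of the post-interest balance exceeds $20.00, each month B ← (B·(1+r))·(1 − 0.04), i.e. B shrinks by the factor (1+r)·0.96 = 0.97184.
This holds for months 1–73. Entering month 74 the balance is $489.06; 4% of the post-interest balance is now below $20.00, so the flat $20.00 minimum applies from here.
From month 74 a fixed $20.00 at rate r clears $489.06 in 30 more payments. Total: 73 + 30 = 103 months.

103 months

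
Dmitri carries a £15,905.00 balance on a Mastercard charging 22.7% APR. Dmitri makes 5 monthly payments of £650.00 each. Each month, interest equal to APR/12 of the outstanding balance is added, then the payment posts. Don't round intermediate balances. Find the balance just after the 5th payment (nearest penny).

£14,092.04

Monthly rate r = 22.7%/12 = 1.89167% = 0.0189167.
Each month: B ← B·(1+r) − £650.00.
Month 1: interest £300.87; balance after payment £15,555.87.
Month 2: interest £294.27; balance after payment £15,200.13.
Month 3: interest £287.54; balance after payment £14,837.67.
Month 4: interest £280.68; balance after payment £14,468.35.
Month 5: interest £273.69; balance after payment £14,092.04.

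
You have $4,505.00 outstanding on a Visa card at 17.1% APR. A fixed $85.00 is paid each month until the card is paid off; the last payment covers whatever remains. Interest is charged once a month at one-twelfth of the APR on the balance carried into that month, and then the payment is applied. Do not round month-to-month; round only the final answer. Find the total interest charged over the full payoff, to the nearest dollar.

Monthly rate r = 17.1%/12 = 1.425% = 0.01425.
Payoff takes n = ⌈−ln(1 − rB₀/P)/ln(1+r)⌉ = ⌈99.475⌉ = 100 payments; the last is $40.55.
Total paid = 99·$85.00 + $40.55 = $8,455.55.
Total interest = total paid − principal = $8,455.55 − $4,505.00 = $3,950.55.

$3,951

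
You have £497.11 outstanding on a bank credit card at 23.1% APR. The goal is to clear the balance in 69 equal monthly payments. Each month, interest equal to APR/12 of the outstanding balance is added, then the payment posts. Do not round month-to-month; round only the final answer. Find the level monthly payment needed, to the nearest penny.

£13.08

Monthly rate r = 23.1%/12 = 1.925% = 0.01925.
Level-payment amortization: P = B₀·r / (1 − (1+r)^(−n)) = 497.11·0.01925 / (1 − 1.01925^(−69)).
Denominator 1 − (1+r)^(−69) = 0.731694045.
P = 9.56937 / 0.731694045 ≈ 13.08.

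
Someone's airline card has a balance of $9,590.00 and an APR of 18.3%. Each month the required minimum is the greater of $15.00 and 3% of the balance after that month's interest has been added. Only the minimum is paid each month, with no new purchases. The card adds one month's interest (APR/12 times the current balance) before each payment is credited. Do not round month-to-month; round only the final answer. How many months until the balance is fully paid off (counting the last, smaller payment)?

Monthly rate r = 18.3%/12 = 1.525% = 0.01525.
While 3% of the post-interest balance exceeds $15.00, each month B ← (B·(1+r))·(1 − 0.03), i.e. B shrinks by the factor (1+r)·0.97 = 0.98479.
This holds for months 1–194. Entering month 195 the balance is $490.57; 3% of the post-interest balance is now below $15.00, so the flat $15.00 minimum applies from here.
From month 195 a fixed $15.00 at rate r clears $490.57 in 46 more payments. Total: 194 + 46 = 240 months.

240 months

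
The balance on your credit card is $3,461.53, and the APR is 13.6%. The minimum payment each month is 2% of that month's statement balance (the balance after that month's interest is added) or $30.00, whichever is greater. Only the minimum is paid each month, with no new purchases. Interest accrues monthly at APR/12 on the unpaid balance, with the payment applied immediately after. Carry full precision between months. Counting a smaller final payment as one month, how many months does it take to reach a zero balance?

Monthly rate r = 13.6%/12 = 1.13333% = 0.0113333.
While 2% of the post-interest balance exceeds $30.00, each month B ← (B·(1+r))·(1 − 0.02), i.e. B shrinks by the factor (1+r)·0.98 = 0.99111.
This holds for months 1–95. Entering month 96 the balance is $1,481.51; 2% of the post-interest balance is now below $30.00, so the flat $30.00 minimum applies from here.
From month 96 a fixed $30.00 at rate r clears $1,481.51 in 73 more payments. Total: 95 + 73 = 168 months.

168 months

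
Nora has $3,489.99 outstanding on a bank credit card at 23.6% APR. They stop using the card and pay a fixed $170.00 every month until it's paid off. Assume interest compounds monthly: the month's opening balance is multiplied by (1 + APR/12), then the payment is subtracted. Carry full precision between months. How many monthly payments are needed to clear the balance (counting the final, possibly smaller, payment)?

Monthly rate r = 23.6%/12 = 1.96667% = 0.0196667.
Recurrence: B ← B·(1+r) − $170.00.
Month 1: interest $68.64; balance after payment $3,388.63.
Month 2: interest $66.64; balance after payment $3,285.27.
Closed form: n = −ln(1 − rB₀/P)/ln(1+r) = −ln(0.59626)/ln(1.01967) ≈ 26.550, so the balance reaches zero during payment 27.

27 months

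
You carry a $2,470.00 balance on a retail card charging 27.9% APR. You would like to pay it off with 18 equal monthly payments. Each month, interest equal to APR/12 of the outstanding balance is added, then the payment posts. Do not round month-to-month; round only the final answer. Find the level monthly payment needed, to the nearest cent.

$169.50

Monthly rate r = 27.9%/12 = 2.325% = 0.02325.
Level-payment amortization: P = B₀·r / (1 − (1+r)^(−n)) = 2470.00·0.02325 / (1 − 1.02325^(−18)).
Denominator 1 − (1+r)^(−18) = 0.338806706.
P = 57.4275 / 0.338806706 ≈ 169.50.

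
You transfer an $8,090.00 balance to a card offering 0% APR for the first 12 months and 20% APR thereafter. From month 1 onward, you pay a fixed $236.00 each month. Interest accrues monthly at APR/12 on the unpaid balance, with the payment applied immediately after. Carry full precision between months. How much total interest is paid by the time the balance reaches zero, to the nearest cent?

Promo months 1–12 at r₀ = 0%/12 = 0; months 13+ at r₁ = 20%/12 = 0.0166667.
After month 12 (no interest yet): B = $8,090.00 − 12·$236.00 = $5,258.00.
Then at r₁ with $236.00/mo: n₂ = −ln(1 − r₁·B/P)/ln(1+r₁) ≈ 28.08 → 29 more payments.
Total paid = 40·$236.00 + $19.06 = $9,459.06; interest = $9,459.06 − $8,090.00 = $1,369.06.

$1,369.06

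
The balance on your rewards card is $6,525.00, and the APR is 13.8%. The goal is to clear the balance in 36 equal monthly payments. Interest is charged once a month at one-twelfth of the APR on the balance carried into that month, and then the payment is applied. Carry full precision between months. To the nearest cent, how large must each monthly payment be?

Monthly rate r = 13.8%/12 = 1.15% = 0.0115.
Level-payment amortization: P = B₀·r / (1 − (1+r)^(−n)) = 6525.00·0.0115 / (1 − 1.0115^(−36)).
Denominator 1 − (1+r)^(−36) = 0.337435651.
P = 75.0375 / 0.337435651 ≈ 222.38.

$222.38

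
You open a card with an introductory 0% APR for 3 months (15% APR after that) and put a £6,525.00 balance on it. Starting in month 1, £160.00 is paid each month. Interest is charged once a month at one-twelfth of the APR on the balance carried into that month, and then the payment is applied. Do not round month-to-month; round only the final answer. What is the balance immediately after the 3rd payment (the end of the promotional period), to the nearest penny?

Promo months 1–3 at r₀ = 0%/12 = 0; months 4+ at r₁ = 15%/12 = 0.0125.
After month 3 (no interest yet): B = £6,525.00 − 3·£160.00 = £6,045.00.

£6,045.00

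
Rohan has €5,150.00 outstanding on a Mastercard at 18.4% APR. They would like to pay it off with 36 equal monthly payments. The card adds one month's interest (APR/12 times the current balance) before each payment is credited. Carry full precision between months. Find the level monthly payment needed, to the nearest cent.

€187.22

Monthly rate r = 18.4%/12 = 1.53333% = 0.0153333.
Level-payment amortization: P = B₀·r / (1 − (1+r)^(−n)) = 5150.00·0.0153333 / (1 − 1.01533^(−36)).
Denominator 1 − (1+r)^(−36) = 0.42178573.
P = 78.9667 / 0.42178573 ≈ 187.22.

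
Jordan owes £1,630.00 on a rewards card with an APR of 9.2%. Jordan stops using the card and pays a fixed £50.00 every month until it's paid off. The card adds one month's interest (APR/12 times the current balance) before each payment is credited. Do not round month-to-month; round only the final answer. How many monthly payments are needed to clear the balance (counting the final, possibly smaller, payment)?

38 months

Monthly rate r = 9.2%/12 = 0.766667% = 0.00766667.
Recurrence: B ← B·(1+r) − £50.00.
Month 1: interest £12.50; balance after payment £1,592.50.
Month 2: interest £12.21; balance after payment £1,554.71.
Closed form: n = −ln(1 − rB₀/P)/ln(1+r) = −ln(0.75007)/ln(1.00767) ≈ 37.656, so the balance reaches zero during payment 38.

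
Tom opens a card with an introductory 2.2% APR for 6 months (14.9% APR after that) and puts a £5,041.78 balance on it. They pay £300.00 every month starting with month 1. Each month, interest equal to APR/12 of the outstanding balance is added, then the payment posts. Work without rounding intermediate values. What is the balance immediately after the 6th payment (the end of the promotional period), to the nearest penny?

£3,289.22

Promo months 1–6 at r₀ = 2.2%/12 = 0.00183333; months 7+ at r₁ = 14.9%/12 = 0.0124167.
After month 6: iterate B ← B·(1+r₀) − £300.00 for 6 months → £3,289.22.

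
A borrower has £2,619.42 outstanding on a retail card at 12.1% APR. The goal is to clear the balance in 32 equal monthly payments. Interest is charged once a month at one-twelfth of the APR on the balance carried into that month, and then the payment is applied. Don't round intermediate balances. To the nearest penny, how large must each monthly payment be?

£96.18

Monthly rate r = 12.1%/12 = 1.00833% = 0.0100833.
Level-payment amortization: P = B₀·r / (1 − (1+r)^(−n)) = 2619.42·0.0100833 / (1 − 1.01008^(−32)).
Denominator 1 − (1+r)^(−32) = 0.274613558.
P = 26.4125 / 0.274613558 ≈ 96.18.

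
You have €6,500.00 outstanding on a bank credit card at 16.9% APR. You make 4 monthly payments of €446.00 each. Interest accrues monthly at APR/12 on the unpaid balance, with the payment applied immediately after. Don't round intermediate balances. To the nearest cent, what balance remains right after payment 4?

€5,051.93

Monthly rate r = 16.9%/12 = 1.40833% = 0.0140833.
Each month: B ← B·(1+r) − €446.00.
Month 1: interest €91.54; balance after payment €6,145.54.
Month 2: interest €86.55; balance after payment €5,786.09.
Month 3: interest €81.49; balance after payment €5,421.58.
Month 4: interest €76.35; balance after payment €5,051.93.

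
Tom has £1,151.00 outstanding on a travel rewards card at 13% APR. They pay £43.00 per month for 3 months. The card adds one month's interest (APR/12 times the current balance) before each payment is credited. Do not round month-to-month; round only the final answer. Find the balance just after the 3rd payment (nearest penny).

£1,058.41

Monthly rate r = 13%/12 = 1.08333% = 0.0108333.
Each month: B ← B·(1+r) − £43.00.
Month 1: interest £12.47; balance after payment £1,120.47.
Month 2: interest £12.14; balance after payment £1,089.61.
Month 3: interest £11.80; balance after payment £1,058.41.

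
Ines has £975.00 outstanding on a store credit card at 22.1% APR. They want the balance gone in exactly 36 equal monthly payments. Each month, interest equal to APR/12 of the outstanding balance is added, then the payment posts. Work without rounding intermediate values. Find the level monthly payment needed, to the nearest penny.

Monthly rate r = 22.1%/12 = 1.84167% = 0.0184167.
Level-payment amortization: P = B₀·r / (1 − (1+r)^(−n)) = 975.00·0.0184167 / (1 − 1.01842^(−36)).
Denominator 1 − (1+r)^(−36) = 0.481579615.
P = 17.9563 / 0.481579615 ≈ 37.29.

£37.29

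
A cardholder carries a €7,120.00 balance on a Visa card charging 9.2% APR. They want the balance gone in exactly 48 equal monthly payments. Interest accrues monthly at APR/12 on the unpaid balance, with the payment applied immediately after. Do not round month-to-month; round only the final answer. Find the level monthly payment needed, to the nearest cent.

Monthly rate r = 9.2%/12 = 0.766667% = 0.00766667.
Level-payment amortization: P = B₀·r / (1 − (1+r)^(−n)) = 7120.00·0.00766667 / (1 − 1.00767^(−48)).
Denominator 1 − (1+r)^(−48) = 0.306910751.
P = 54.5867 / 0.306910751 ≈ 177.86.

€177.86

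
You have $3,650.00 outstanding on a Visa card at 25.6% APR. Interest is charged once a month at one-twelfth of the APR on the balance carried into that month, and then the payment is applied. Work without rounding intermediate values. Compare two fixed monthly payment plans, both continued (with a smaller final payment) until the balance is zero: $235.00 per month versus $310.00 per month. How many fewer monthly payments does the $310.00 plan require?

Monthly rate r = 25.6%/12 = 2.13333% = 0.0213333.
At $235.00/mo: n = ⌈−ln(1 − rB₀/P)/ln(1+r)⌉ = 20 payments (last $15.97); total interest = total paid − $3,650.00 = $830.97.
At $310.00/mo: 14 payments (last $218.67); total interest $598.67.
Payments saved = 20 − 14 = 6.

6 fewer payments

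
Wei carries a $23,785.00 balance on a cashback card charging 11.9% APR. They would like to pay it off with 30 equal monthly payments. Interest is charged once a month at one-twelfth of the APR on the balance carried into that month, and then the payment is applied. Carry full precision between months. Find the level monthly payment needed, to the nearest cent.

$920.50

Monthly rate r = 11.9%/12 = 0.991667% = 0.00991667.
Level-payment amortization: P = B₀·r / (1 − (1+r)^(−n)) = 23785.00·0.00991667 / (1 − 1.00992^(−30)).
Denominator 1 − (1+r)^(−30) = 0.256238289.
P = 235.868 / 0.256238289 ≈ 920.50.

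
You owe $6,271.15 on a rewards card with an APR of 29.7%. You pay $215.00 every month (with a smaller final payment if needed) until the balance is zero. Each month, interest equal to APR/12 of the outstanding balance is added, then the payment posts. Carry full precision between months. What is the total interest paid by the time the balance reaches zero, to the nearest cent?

Monthly rate r = 29.7%/12 = 2.475% = 0.02475.
Payoff takes n = ⌈−ln(1 − rB₀/P)/ln(1+r)⌉ = ⌈52.347⌉ = 53 payments; the last is $75.21.
Total paid = 52·$215.00 + $75.21 = $11,255.21.
Total interest = total paid − principal = $11,255.21 − $6,271.15 = $4,984.06.

$4,984.06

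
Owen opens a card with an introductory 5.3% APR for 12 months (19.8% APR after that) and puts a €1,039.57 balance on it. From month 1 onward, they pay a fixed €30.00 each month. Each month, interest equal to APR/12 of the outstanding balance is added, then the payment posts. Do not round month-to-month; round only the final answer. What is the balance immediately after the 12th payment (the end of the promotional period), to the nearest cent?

€727.15

Promo months 1–12 at r₀ = 5.3%/12 = 0.00441667; months 13+ at r₁ = 19.8%/12 = 0.0165.
After month 12: iterate B ← B·(1+r₀) − €30.00 for 12 months → €727.15.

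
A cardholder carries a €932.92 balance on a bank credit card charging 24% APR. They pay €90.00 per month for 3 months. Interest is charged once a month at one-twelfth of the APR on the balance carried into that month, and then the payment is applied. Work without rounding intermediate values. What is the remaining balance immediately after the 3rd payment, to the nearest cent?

Monthly rate r = 24%/12 = 2% = 0.02.
Each month: B ← B·(1+r) − €90.00.
Month 1: interest €18.66; balance after payment €861.58.
Month 2: interest €17.23; balance after payment €788.81.
Month 3: interest €15.78; balance after payment €714.59.

€714.59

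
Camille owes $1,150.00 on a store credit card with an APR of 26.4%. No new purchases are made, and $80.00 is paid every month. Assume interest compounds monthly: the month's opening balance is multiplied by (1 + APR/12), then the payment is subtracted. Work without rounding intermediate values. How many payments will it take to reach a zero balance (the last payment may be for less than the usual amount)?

Monthly rate r = 26.4%/12 = 2.2% = 0.022.
Recurrence: B ← B·(1+r) − $80.00.
Month 1: interest $25.30; balance after payment $1,095.30.
Month 2: interest $24.10; balance after payment $1,039.40.
Closed form: n = −ln(1 − rB₀/P)/ln(1+r) = −ln(0.68375)/ln(1.022) ≈ 17.470, so the balance reaches zero during payment 18.

18 payments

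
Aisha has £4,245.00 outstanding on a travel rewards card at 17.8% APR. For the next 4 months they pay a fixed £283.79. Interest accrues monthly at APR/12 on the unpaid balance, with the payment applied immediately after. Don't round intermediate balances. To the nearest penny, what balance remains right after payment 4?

Monthly rate r = 17.8%/12 = 1.48333% = 0.0148333.
Each month: B ← B·(1+r) − £283.79.
Month 1: interest £62.97; balance after payment £4,024.18.
Month 2: interest £59.69; balance after payment £3,800.08.
Month 3: interest £56.37; balance after payment £3,572.66.
Month 4: interest £52.99; balance after payment £3,341.86.

£3,341.86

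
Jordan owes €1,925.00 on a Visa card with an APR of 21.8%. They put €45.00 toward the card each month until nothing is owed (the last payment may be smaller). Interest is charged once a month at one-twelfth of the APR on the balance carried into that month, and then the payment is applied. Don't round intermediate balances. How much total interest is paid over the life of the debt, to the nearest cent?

€1,827.25

Monthly rate r = 21.8%/12 = 1.81667% = 0.0181667.
Payoff takes n = ⌈−ln(1 − rB₀/P)/ln(1+r)⌉ = ⌈83.381⌉ = 84 payments; the last is €17.25.
Total paid = 83·€45.00 + €17.25 = €3,752.25.
Total interest = total paid − principal = €3,752.25 − €1,925.00 = €1,827.25.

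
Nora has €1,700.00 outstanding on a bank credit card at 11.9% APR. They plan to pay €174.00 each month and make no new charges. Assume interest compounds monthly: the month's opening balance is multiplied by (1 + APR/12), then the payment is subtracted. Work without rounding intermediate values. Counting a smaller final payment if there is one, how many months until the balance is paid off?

11 payments

Monthly rate r = 11.9%/12 = 0.991667% = 0.00991667.
Recurrence: B ← B·(1+r) − €174.00.
Month 1: interest €16.86; balance after payment €1,542.86.
Month 2: interest €15.30; balance after payment €1,384.16.
Closed form: n = −ln(1 − rB₀/P)/ln(1+r) = −ln(0.90311)/ln(1.00992) ≈ 10.327, so the balance reaches zero during payment 11.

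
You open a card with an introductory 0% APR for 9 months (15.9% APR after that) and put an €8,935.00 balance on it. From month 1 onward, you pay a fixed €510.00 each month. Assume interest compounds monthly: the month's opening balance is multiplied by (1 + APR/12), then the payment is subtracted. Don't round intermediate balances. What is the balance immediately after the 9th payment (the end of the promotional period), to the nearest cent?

Promo months 1–9 at r₀ = 0%/12 = 0; months 10+ at r₁ = 15.9%/12 = 0.01325.
After month 9 (no interest yet): B = €8,935.00 − 9·€510.00 = €4,345.00.

€4,345.00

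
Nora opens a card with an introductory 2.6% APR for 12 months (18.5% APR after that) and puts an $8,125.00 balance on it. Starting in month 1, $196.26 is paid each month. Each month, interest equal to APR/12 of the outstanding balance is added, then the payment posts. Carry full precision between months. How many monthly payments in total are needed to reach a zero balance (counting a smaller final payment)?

Promo months 1–12 at r₀ = 2.6%/12 = 0.00216667; months 13+ at r₁ = 18.5%/12 = 0.0154167.
After month 12: iterate B ← B·(1+r₀) − $196.26 for 12 months → $5,955.40.
Then at r₁ with $196.26/mo: n₂ = −ln(1 − r₁·B/P)/ln(1+r₁) ≈ 41.23 → 42 more payments.

54 payments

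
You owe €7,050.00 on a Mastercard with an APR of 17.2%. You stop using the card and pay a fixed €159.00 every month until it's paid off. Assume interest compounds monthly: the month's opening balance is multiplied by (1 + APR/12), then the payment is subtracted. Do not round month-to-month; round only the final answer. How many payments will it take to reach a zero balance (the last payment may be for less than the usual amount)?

Monthly rate r = 17.2%/12 = 1.43333% = 0.0143333.
Recurrence: B ← B·(1+r) − €159.00.
Month 1: interest €101.05; balance after payment €6,992.05.
Month 2: interest €100.22; balance after payment €6,933.27.
Closed form: n = −ln(1 − rB₀/P)/ln(1+r) = −ln(0.36447)/ln(1.01433) ≈ 70.921, so the balance reaches zero during payment 71.

71 months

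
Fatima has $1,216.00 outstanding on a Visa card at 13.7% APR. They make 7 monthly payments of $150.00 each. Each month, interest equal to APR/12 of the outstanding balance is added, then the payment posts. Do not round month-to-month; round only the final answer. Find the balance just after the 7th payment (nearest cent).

$229.92

Monthly rate r = 13.7%/12 = 1.14167% = 0.0114167.
Each month: B ← B·(1+r) − $150.00.
Month 1: interest $13.88; balance after payment $1,079.88.
Month 2: interest $12.33; balance after payment $942.21.
Month 3: interest $10.76; balance after payment $802.97.
Month 4: interest $9.17; balance after payment $662.14.
Month 5: interest $7.56; balance after payment $519.69.
Month 6: interest $5.93; balance after payment $375.63.
Month 7: interest $4.29; balance after payment $229.92.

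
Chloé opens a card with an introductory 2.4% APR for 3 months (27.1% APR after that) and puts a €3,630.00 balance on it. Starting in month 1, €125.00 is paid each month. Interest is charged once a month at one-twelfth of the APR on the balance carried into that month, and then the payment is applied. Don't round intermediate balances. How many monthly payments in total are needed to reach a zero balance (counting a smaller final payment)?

Promo months 1–3 at r₀ = 2.4%/12 = 0.002; months 4+ at r₁ = 27.1%/12 = 0.0225833.
After month 3: iterate B ← B·(1+r₀) − €125.00 for 3 months → €3,276.07.
Then at r₁ with €125.00/mo: n₂ = −ln(1 − r₁·B/P)/ln(1+r₁) ≈ 40.13 → 41 more payments.

44 payments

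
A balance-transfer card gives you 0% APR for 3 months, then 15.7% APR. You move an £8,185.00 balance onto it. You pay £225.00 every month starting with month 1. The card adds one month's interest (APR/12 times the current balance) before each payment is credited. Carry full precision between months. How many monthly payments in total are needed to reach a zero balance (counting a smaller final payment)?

48 months

Promo months 1–3 at r₀ = 0%/12 = 0; months 4+ at r₁ = 15.7%/12 = 0.0130833.
After month 3 (no interest yet): B = £8,185.00 − 3·£225.00 = £7,510.00.
Then at r₁ with £225.00/mo: n₂ = −ln(1 − r₁·B/P)/ln(1+r₁) ≈ 44.15 → 45 more payments.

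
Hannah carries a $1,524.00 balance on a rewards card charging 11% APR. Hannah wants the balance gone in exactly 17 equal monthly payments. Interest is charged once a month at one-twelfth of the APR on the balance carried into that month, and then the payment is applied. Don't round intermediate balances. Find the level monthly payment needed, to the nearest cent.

Monthly rate r = 11%/12 = 0.916667% = 0.00916667.
Level-payment amortization: P = B₀·r / (1 − (1+r)^(−n)) = 1524.00·0.00916667 / (1 − 1.00917^(−17)).
Denominator 1 − (1+r)^(−17) = 0.143690525.
P = 13.97 / 0.143690525 ≈ 97.22.

$97.22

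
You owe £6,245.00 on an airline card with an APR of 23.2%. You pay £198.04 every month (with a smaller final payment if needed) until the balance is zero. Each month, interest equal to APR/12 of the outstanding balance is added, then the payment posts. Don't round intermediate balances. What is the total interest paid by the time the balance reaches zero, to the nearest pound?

£3,484

Monthly rate r = 23.2%/12 = 1.93333% = 0.0193333.
Payoff takes n = ⌈−ln(1 − rB₀/P)/ln(1+r)⌉ = ⌈49.127⌉ = 50 payments; the last is £25.44.
Total paid = 49·£198.04 + £25.44 = £9,729.40.
Total interest = total paid − principal = £9,729.40 − £6,245.00 = £3,484.40.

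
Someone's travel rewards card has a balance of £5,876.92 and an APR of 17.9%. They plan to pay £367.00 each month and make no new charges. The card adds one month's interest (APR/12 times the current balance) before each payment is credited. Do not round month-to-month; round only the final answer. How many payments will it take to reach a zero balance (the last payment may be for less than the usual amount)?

Monthly rate r = 17.9%/12 = 1.49167% = 0.0149167.
Recurrence: B ← B·(1+r) − £367.00.
Month 1: interest £87.66; balance after payment £5,597.58.
Month 2: interest £83.50; balance after payment £5,314.08.
Closed form: n = −ln(1 − rB₀/P)/ln(1+r) = −ln(0.76113)/ln(1.01492) ≈ 18.434, so the balance reaches zero during payment 19.

19 payments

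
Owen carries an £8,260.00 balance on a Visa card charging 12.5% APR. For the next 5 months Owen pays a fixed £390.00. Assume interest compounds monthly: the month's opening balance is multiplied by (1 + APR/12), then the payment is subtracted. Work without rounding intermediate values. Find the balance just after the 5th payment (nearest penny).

Monthly rate r = 12.5%/12 = 1.04167% = 0.0104167.
Each month: B ← B·(1+r) − £390.00.
Month 1: interest £86.04; balance after payment £7,956.04.
Month 2: interest £82.88; balance after payment £7,648.92.
Month 3: interest £79.68; balance after payment £7,338.59.
Month 4: interest £76.44; balance after payment £7,025.04.
Month 5: interest £73.18; balance after payment £6,708.21.

£6,708.21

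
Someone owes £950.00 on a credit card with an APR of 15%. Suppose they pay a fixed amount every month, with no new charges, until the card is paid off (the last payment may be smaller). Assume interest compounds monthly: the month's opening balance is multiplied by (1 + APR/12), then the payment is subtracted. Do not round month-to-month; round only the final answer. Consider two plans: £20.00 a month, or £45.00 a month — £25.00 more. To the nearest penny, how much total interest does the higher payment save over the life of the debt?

Monthly rate r = 15%/12 = 1.25% = 0.0125.
At £20.00/mo: n = ⌈−ln(1 − rB₀/P)/ln(1+r)⌉ = 73 payments (last £10.28); total interest = total paid − £950.00 = £500.28.
At £45.00/mo: 25 payments (last £29.89); total interest £159.89.
Interest saved = £500.28 − £159.89 = £340.39.

£340.39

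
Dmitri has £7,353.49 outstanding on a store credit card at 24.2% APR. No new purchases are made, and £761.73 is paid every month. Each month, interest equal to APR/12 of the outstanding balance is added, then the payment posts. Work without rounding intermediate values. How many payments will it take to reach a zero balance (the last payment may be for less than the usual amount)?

Monthly rate r = 24.2%/12 = 2.01667% = 0.0201667.
Recurrence: B ← B·(1+r) − £761.73.
Month 1: interest £148.30; balance after payment £6,740.06.
Month 2: interest £135.92; balance after payment £6,114.25.
Closed form: n = −ln(1 − rB₀/P)/ln(1+r) = −ln(0.80532)/ln(1.02017) ≈ 10.844, so the balance reaches zero during payment 11.

11 months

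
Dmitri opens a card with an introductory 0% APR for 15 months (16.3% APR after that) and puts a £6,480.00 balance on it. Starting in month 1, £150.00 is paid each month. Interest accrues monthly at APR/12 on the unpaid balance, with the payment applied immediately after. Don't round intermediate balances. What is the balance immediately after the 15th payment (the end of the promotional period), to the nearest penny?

Promo months 1–15 at r₀ = 0%/12 = 0; months 16+ at r₁ = 16.3%/12 = 0.0135833.
After month 15 (no interest yet): B = £6,480.00 − 15·£150.00 = £4,230.00.

£4,230.00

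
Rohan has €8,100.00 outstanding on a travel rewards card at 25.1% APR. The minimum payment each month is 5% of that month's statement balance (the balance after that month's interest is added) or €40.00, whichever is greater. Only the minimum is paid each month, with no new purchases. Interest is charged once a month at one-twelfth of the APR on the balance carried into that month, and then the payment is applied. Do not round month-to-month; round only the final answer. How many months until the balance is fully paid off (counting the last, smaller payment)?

102 months

Monthly rate r = 25.1%/12 = 2.09167% = 0.0209167.
While 5% of the post-interest balance exceeds €40.00, each month B ← (B·(1+r))·(1 − 0.05), i.e. B shrinks by the factor (1+r)·0.95 = 0.96987.
This holds for months 1–77. Entering month 78 the balance is €768.17; 5% of the post-interest balance is now below €40.00, so the flat €40.00 minimum applies from here.
From month 78 a fixed €40.00 at rate r clears €768.17 in 25 more payments. Total: 77 + 25 = 102 months.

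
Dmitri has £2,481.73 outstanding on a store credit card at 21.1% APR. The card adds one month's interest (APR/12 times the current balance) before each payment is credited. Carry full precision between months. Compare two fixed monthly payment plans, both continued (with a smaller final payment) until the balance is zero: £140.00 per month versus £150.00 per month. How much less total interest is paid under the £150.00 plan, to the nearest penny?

£41.70

Monthly rate r = 21.1%/12 = 1.75833% = 0.0175833.
At £140.00/mo: n = ⌈−ln(1 − rB₀/P)/ln(1+r)⌉ = 22 payments (last £60.38); total interest = total paid − £2,481.73 = £518.65.
At £150.00/mo: 20 payments (last £108.68); total interest £476.95.
Interest saved = £518.65 − £476.95 = £41.70.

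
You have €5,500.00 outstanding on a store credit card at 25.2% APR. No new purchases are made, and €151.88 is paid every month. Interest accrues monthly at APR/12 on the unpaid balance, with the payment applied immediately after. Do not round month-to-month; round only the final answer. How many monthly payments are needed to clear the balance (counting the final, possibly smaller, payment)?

Monthly rate r = 25.2%/12 = 2.1% = 0.021.
Recurrence: B ← B·(1+r) − €151.88.
Month 1: interest €115.50; balance after payment €5,463.62.
Month 2: interest €114.74; balance after payment €5,426.48.
Closed form: n = −ln(1 − rB₀/P)/ln(1+r) = −ln(0.23953)/ln(1.021) ≈ 68.763, so the balance reaches zero during payment 69.

69 months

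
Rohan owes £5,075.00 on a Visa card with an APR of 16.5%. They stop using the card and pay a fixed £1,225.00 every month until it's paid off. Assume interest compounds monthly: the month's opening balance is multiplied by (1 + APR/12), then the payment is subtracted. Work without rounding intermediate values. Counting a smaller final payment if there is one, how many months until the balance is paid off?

5 months

Monthly rate r = 16.5%/12 = 1.375% = 0.01375.
Recurrence: B ← B·(1+r) − £1,225.00.
Month 1: interest £69.78; balance after payment £3,919.78.
Month 2: interest £53.90; balance after payment £2,748.68.
Month 3: interest £37.79; balance after payment £1,561.47.
Month 4: interest £21.47; balance after payment £357.94.
Month 5: interest £4.92; balance after payment £0.00.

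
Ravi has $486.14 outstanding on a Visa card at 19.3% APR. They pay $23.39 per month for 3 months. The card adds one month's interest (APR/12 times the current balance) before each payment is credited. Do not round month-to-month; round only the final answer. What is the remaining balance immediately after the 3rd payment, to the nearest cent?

$438.67

Monthly rate r = 19.3%/12 = 1.60833% = 0.0160833.
Each month: B ← B·(1+r) − $23.39.
Month 1: interest $7.82; balance after payment $470.57.
Month 2: interest $7.57; balance after payment $454.75.
Month 3: interest $7.31; balance after payment $438.67.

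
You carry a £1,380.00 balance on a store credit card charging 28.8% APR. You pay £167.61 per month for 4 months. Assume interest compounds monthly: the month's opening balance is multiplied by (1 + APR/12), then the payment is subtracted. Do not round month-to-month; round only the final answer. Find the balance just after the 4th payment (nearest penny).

Monthly rate r = 28.8%/12 = 2.4% = 0.024.
Each month: B ← B·(1+r) − £167.61.
Month 1: interest £33.12; balance after payment £1,245.51.
Month 2: interest £29.89; balance after payment £1,107.79.
Month 3: interest £26.59; balance after payment £966.77.
Month 4: interest £23.20; balance after payment £822.36.

£822.36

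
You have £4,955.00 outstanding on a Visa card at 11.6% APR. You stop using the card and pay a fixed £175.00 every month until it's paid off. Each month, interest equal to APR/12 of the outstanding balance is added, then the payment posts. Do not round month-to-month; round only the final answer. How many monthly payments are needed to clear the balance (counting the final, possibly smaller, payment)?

Monthly rate r = 11.6%/12 = 0.966667% = 0.00966667.
Recurrence: B ← B·(1+r) − £175.00.
Month 1: interest £47.90; balance after payment £4,827.90.
Month 2: interest £46.67; balance after payment £4,699.57.
Closed form: n = −ln(1 − rB₀/P)/ln(1+r) = −ln(0.7263)/ln(1.00967) ≈ 33.242, so the balance reaches zero during payment 34.

34 months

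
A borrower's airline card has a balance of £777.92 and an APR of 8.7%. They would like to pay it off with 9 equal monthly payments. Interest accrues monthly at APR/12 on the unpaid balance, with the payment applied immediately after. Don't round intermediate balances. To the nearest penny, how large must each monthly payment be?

£89.60

Monthly rate r = 8.7%/12 = 0.725% = 0.00725.
Level-payment amortization: P = B₀·r / (1 − (1+r)^(−n)) = 777.92·0.00725 / (1 − 1.00725^(−9)).
Denominator 1 − (1+r)^(−9) = 0.0629462231.
P = 5.63992 / 0.0629462231 ≈ 89.60.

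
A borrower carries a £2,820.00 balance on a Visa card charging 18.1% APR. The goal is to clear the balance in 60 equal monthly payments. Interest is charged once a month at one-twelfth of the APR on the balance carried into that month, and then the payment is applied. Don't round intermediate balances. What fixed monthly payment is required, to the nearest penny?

Monthly rate r = 18.1%/12 = 1.50833% = 0.0150833.
Level-payment amortization: P = B₀·r / (1 − (1+r)^(−n)) = 2820.00·0.0150833 / (1 − 1.01508^(−60)).
Denominator 1 − (1+r)^(−60) = 0.592715229.
P = 42.535 / 0.592715229 ≈ 71.76.

£71.76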